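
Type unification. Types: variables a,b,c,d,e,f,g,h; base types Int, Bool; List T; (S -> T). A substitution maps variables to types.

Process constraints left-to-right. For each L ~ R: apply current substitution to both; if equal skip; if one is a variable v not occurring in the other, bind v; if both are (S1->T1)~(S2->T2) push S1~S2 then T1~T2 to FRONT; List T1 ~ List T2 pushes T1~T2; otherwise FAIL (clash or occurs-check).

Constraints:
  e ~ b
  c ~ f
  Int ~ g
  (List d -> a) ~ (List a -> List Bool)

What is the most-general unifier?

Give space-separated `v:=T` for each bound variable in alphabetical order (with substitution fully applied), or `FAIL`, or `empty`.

Answer: a:=List Bool c:=f d:=List Bool e:=b g:=Int

Derivation:
step 1: unify e ~ b  [subst: {-} | 3 pending]
  bind e := b
step 2: unify c ~ f  [subst: {e:=b} | 2 pending]
  bind c := f
step 3: unify Int ~ g  [subst: {e:=b, c:=f} | 1 pending]
  bind g := Int
step 4: unify (List d -> a) ~ (List a -> List Bool)  [subst: {e:=b, c:=f, g:=Int} | 0 pending]
  -> decompose arrow: push List d~List a, a~List Bool
step 5: unify List d ~ List a  [subst: {e:=b, c:=f, g:=Int} | 1 pending]
  -> decompose List: push d~a
step 6: unify d ~ a  [subst: {e:=b, c:=f, g:=Int} | 1 pending]
  bind d := a
step 7: unify a ~ List Bool  [subst: {e:=b, c:=f, g:=Int, d:=a} | 0 pending]
  bind a := List Bool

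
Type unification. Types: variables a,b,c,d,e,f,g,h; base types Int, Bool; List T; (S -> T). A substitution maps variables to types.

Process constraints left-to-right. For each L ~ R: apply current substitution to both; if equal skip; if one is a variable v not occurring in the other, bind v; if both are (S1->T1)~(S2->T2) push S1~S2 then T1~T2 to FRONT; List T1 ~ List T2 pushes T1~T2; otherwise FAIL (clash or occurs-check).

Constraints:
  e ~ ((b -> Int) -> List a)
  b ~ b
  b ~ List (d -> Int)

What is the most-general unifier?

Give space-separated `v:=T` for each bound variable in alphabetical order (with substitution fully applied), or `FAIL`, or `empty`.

step 1: unify e ~ ((b -> Int) -> List a)  [subst: {-} | 2 pending]
  bind e := ((b -> Int) -> List a)
step 2: unify b ~ b  [subst: {e:=((b -> Int) -> List a)} | 1 pending]
  -> identical, skip
step 3: unify b ~ List (d -> Int)  [subst: {e:=((b -> Int) -> List a)} | 0 pending]
  bind b := List (d -> Int)

Answer: b:=List (d -> Int) e:=((List (d -> Int) -> Int) -> List a)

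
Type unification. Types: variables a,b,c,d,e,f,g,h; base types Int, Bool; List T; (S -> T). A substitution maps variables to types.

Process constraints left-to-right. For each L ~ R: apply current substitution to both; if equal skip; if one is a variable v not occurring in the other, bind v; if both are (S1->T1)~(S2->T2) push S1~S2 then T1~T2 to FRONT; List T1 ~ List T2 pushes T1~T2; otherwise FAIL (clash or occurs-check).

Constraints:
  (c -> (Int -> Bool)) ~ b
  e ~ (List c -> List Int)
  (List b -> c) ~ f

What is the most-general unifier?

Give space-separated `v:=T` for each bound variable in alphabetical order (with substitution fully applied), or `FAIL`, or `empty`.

Answer: b:=(c -> (Int -> Bool)) e:=(List c -> List Int) f:=(List (c -> (Int -> Bool)) -> c)

Derivation:
step 1: unify (c -> (Int -> Bool)) ~ b  [subst: {-} | 2 pending]
  bind b := (c -> (Int -> Bool))
step 2: unify e ~ (List c -> List Int)  [subst: {b:=(c -> (Int -> Bool))} | 1 pending]
  bind e := (List c -> List Int)
step 3: unify (List (c -> (Int -> Bool)) -> c) ~ f  [subst: {b:=(c -> (Int -> Bool)), e:=(List c -> List Int)} | 0 pending]
  bind f := (List (c -> (Int -> Bool)) -> c)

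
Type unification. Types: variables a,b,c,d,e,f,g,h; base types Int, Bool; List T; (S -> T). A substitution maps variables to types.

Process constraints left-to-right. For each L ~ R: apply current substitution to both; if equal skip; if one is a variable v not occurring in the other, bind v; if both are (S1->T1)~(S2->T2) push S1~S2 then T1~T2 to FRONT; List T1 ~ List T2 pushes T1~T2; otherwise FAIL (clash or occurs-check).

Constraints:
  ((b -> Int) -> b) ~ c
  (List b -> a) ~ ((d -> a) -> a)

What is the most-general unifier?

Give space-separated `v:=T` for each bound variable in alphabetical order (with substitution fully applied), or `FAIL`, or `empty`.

Answer: FAIL

Derivation:
step 1: unify ((b -> Int) -> b) ~ c  [subst: {-} | 1 pending]
  bind c := ((b -> Int) -> b)
step 2: unify (List b -> a) ~ ((d -> a) -> a)  [subst: {c:=((b -> Int) -> b)} | 0 pending]
  -> decompose arrow: push List b~(d -> a), a~a
step 3: unify List b ~ (d -> a)  [subst: {c:=((b -> Int) -> b)} | 1 pending]
  clash: List b vs (d -> a)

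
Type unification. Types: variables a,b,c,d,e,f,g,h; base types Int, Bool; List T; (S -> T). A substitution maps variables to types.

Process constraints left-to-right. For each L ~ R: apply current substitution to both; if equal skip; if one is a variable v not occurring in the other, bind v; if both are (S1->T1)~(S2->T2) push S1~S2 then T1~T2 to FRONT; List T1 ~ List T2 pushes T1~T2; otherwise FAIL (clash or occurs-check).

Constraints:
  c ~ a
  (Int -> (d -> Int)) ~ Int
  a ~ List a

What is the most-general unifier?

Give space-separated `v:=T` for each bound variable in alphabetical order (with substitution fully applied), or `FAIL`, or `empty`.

Answer: FAIL

Derivation:
step 1: unify c ~ a  [subst: {-} | 2 pending]
  bind c := a
step 2: unify (Int -> (d -> Int)) ~ Int  [subst: {c:=a} | 1 pending]
  clash: (Int -> (d -> Int)) vs Int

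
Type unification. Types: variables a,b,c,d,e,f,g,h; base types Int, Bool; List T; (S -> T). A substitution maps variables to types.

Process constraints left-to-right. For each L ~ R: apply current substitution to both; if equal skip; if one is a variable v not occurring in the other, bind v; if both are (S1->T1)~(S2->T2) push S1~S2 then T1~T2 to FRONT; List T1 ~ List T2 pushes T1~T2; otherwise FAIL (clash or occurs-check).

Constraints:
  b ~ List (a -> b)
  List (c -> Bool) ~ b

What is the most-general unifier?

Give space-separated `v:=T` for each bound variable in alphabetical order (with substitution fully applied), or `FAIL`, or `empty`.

Answer: FAIL

Derivation:
step 1: unify b ~ List (a -> b)  [subst: {-} | 1 pending]
  occurs-check fail: b in List (a -> b)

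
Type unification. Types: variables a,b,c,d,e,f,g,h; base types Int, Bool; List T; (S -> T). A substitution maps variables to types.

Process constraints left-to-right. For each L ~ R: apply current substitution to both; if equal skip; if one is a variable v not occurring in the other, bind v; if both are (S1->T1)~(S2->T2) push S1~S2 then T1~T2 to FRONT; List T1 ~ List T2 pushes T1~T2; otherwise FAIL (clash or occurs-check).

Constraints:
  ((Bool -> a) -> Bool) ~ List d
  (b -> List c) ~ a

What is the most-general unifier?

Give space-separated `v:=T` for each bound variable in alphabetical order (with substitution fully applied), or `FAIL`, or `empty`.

step 1: unify ((Bool -> a) -> Bool) ~ List d  [subst: {-} | 1 pending]
  clash: ((Bool -> a) -> Bool) vs List d

Answer: FAIL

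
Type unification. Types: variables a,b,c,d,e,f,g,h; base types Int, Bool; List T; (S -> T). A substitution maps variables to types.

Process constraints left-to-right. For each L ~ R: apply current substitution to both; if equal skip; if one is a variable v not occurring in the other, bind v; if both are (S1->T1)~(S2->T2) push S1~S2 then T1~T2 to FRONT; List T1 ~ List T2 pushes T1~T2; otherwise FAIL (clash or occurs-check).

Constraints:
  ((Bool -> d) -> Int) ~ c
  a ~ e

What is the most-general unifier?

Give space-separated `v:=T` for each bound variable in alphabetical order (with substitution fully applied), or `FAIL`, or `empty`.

step 1: unify ((Bool -> d) -> Int) ~ c  [subst: {-} | 1 pending]
  bind c := ((Bool -> d) -> Int)
step 2: unify a ~ e  [subst: {c:=((Bool -> d) -> Int)} | 0 pending]
  bind a := e

Answer: a:=e c:=((Bool -> d) -> Int)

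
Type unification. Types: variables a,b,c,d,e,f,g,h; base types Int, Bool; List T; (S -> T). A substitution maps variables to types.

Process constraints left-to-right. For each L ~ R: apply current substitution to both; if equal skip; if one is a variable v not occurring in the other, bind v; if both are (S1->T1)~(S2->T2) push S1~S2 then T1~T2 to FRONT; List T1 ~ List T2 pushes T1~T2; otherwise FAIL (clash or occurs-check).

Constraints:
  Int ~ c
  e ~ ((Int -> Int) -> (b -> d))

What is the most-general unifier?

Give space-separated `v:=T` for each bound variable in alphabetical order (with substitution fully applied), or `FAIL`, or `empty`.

step 1: unify Int ~ c  [subst: {-} | 1 pending]
  bind c := Int
step 2: unify e ~ ((Int -> Int) -> (b -> d))  [subst: {c:=Int} | 0 pending]
  bind e := ((Int -> Int) -> (b -> d))

Answer: c:=Int e:=((Int -> Int) -> (b -> d))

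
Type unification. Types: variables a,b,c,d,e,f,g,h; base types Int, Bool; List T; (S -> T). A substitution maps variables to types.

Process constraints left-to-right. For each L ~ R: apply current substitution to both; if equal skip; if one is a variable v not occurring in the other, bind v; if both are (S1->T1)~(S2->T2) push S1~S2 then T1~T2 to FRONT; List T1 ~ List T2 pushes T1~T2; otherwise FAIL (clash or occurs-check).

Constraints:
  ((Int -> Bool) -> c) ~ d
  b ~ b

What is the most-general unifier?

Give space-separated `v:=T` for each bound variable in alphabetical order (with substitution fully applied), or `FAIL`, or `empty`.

Answer: d:=((Int -> Bool) -> c)

Derivation:
step 1: unify ((Int -> Bool) -> c) ~ d  [subst: {-} | 1 pending]
  bind d := ((Int -> Bool) -> c)
step 2: unify b ~ b  [subst: {d:=((Int -> Bool) -> c)} | 0 pending]
  -> identical, skip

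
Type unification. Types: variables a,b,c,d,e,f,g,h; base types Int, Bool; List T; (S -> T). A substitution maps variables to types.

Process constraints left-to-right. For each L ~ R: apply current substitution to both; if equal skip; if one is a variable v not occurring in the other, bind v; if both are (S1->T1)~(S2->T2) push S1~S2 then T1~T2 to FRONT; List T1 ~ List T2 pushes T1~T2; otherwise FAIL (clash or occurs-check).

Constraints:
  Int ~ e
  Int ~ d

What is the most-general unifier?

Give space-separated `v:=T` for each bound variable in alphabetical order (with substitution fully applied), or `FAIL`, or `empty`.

step 1: unify Int ~ e  [subst: {-} | 1 pending]
  bind e := Int
step 2: unify Int ~ d  [subst: {e:=Int} | 0 pending]
  bind d := Int

Answer: d:=Int e:=Int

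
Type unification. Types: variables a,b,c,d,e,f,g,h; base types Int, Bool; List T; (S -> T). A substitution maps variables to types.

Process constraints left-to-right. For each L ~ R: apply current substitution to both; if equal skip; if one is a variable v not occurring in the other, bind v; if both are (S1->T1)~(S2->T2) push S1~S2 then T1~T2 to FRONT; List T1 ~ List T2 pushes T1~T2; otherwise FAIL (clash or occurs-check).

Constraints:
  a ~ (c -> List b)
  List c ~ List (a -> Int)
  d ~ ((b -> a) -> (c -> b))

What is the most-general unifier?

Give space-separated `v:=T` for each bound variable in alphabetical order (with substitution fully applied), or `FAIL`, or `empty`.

Answer: FAIL

Derivation:
step 1: unify a ~ (c -> List b)  [subst: {-} | 2 pending]
  bind a := (c -> List b)
step 2: unify List c ~ List ((c -> List b) -> Int)  [subst: {a:=(c -> List b)} | 1 pending]
  -> decompose List: push c~((c -> List b) -> Int)
step 3: unify c ~ ((c -> List b) -> Int)  [subst: {a:=(c -> List b)} | 1 pending]
  occurs-check fail: c in ((c -> List b) -> Int)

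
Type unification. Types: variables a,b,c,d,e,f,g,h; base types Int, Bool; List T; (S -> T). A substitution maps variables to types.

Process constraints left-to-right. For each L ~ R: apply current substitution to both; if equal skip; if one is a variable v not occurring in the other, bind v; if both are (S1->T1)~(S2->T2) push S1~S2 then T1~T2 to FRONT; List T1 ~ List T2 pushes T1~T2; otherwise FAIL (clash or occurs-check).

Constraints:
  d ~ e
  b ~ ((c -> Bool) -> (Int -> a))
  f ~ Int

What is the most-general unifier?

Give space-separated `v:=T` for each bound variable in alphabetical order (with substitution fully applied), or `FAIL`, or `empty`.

step 1: unify d ~ e  [subst: {-} | 2 pending]
  bind d := e
step 2: unify b ~ ((c -> Bool) -> (Int -> a))  [subst: {d:=e} | 1 pending]
  bind b := ((c -> Bool) -> (Int -> a))
step 3: unify f ~ Int  [subst: {d:=e, b:=((c -> Bool) -> (Int -> a))} | 0 pending]
  bind f := Int

Answer: b:=((c -> Bool) -> (Int -> a)) d:=e f:=Int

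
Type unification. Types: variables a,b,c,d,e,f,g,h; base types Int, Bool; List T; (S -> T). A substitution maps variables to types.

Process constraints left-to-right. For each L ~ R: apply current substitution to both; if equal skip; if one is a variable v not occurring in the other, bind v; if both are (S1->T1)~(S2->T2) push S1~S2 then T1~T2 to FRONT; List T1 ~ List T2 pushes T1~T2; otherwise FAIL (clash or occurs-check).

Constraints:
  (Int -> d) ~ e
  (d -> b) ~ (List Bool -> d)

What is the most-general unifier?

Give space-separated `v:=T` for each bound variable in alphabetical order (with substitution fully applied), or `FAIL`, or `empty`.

Answer: b:=List Bool d:=List Bool e:=(Int -> List Bool)

Derivation:
step 1: unify (Int -> d) ~ e  [subst: {-} | 1 pending]
  bind e := (Int -> d)
step 2: unify (d -> b) ~ (List Bool -> d)  [subst: {e:=(Int -> d)} | 0 pending]
  -> decompose arrow: push d~List Bool, b~d
step 3: unify d ~ List Bool  [subst: {e:=(Int -> d)} | 1 pending]
  bind d := List Bool
step 4: unify b ~ List Bool  [subst: {e:=(Int -> d), d:=List Bool} | 0 pending]
  bind b := List Bool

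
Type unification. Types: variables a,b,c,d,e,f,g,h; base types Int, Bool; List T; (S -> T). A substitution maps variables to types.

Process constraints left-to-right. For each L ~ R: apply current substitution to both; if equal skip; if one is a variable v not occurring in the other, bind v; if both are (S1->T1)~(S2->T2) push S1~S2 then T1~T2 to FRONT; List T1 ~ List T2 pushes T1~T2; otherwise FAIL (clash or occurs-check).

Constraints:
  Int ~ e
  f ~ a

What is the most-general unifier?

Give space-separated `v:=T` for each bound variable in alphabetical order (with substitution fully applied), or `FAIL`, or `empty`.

Answer: e:=Int f:=a

Derivation:
step 1: unify Int ~ e  [subst: {-} | 1 pending]
  bind e := Int
step 2: unify f ~ a  [subst: {e:=Int} | 0 pending]
  bind f := a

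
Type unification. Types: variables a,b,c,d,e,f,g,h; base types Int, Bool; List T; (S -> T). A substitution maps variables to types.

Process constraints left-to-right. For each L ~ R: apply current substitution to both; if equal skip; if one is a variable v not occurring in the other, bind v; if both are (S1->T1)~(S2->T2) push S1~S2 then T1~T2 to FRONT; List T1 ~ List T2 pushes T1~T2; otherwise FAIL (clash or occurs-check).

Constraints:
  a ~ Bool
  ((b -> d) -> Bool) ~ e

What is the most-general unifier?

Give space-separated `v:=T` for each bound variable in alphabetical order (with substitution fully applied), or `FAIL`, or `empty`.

Answer: a:=Bool e:=((b -> d) -> Bool)

Derivation:
step 1: unify a ~ Bool  [subst: {-} | 1 pending]
  bind a := Bool
step 2: unify ((b -> d) -> Bool) ~ e  [subst: {a:=Bool} | 0 pending]
  bind e := ((b -> d) -> Bool)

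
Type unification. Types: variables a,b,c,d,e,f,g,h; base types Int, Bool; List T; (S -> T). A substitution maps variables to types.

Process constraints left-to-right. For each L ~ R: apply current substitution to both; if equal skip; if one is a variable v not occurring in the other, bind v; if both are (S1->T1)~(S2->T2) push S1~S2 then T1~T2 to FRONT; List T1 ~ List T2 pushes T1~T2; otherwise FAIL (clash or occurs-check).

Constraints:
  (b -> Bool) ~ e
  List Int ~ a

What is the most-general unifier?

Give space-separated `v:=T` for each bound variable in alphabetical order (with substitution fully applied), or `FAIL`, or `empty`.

step 1: unify (b -> Bool) ~ e  [subst: {-} | 1 pending]
  bind e := (b -> Bool)
step 2: unify List Int ~ a  [subst: {e:=(b -> Bool)} | 0 pending]
  bind a := List Int

Answer: a:=List Int e:=(b -> Bool)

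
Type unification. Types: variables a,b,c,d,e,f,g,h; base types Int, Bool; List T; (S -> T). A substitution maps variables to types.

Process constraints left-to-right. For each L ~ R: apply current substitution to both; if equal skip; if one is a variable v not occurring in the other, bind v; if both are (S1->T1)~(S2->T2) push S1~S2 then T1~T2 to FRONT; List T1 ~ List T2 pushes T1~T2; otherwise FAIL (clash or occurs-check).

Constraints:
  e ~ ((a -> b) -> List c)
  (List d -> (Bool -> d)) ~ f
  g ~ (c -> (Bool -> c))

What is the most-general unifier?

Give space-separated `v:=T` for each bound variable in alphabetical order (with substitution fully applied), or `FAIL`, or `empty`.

Answer: e:=((a -> b) -> List c) f:=(List d -> (Bool -> d)) g:=(c -> (Bool -> c))

Derivation:
step 1: unify e ~ ((a -> b) -> List c)  [subst: {-} | 2 pending]
  bind e := ((a -> b) -> List c)
step 2: unify (List d -> (Bool -> d)) ~ f  [subst: {e:=((a -> b) -> List c)} | 1 pending]
  bind f := (List d -> (Bool -> d))
step 3: unify g ~ (c -> (Bool -> c))  [subst: {e:=((a -> b) -> List c), f:=(List d -> (Bool -> d))} | 0 pending]
  bind g := (c -> (Bool -> c))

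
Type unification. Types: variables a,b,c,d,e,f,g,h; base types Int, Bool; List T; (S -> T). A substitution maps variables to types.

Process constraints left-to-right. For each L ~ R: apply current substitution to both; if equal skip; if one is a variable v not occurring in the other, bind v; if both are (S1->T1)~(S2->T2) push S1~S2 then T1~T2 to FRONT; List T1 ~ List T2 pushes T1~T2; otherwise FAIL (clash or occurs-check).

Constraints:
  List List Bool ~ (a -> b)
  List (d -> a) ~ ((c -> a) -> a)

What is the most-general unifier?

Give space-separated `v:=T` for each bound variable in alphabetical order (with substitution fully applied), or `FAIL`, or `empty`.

step 1: unify List List Bool ~ (a -> b)  [subst: {-} | 1 pending]
  clash: List List Bool vs (a -> b)

Answer: FAIL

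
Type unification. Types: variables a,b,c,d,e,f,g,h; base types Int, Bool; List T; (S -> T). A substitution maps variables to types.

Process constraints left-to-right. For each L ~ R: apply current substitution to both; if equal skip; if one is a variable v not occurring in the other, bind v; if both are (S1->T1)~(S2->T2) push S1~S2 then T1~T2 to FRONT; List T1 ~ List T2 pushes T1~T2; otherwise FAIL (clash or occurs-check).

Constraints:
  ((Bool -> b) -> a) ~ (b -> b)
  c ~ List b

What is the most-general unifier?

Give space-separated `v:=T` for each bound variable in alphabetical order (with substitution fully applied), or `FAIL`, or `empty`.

Answer: FAIL

Derivation:
step 1: unify ((Bool -> b) -> a) ~ (b -> b)  [subst: {-} | 1 pending]
  -> decompose arrow: push (Bool -> b)~b, a~b
step 2: unify (Bool -> b) ~ b  [subst: {-} | 2 pending]
  occurs-check fail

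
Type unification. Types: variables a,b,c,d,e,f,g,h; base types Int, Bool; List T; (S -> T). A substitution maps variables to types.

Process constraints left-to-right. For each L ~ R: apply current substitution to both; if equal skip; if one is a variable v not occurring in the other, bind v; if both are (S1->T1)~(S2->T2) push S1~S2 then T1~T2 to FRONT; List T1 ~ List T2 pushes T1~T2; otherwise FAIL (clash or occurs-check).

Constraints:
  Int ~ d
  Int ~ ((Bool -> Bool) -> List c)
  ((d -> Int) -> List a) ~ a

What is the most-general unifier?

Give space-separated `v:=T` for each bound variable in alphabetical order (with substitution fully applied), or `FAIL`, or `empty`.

step 1: unify Int ~ d  [subst: {-} | 2 pending]
  bind d := Int
step 2: unify Int ~ ((Bool -> Bool) -> List c)  [subst: {d:=Int} | 1 pending]
  clash: Int vs ((Bool -> Bool) -> List c)

Answer: FAIL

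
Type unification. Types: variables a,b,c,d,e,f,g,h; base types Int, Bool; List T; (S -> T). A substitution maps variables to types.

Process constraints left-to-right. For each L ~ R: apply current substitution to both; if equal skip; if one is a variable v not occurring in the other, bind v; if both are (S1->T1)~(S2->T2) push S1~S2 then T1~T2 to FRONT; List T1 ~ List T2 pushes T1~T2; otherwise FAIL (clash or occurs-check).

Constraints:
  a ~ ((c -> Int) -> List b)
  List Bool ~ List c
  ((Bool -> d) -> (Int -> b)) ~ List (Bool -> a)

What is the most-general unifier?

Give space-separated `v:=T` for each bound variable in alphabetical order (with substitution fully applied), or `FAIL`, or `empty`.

Answer: FAIL

Derivation:
step 1: unify a ~ ((c -> Int) -> List b)  [subst: {-} | 2 pending]
  bind a := ((c -> Int) -> List b)
step 2: unify List Bool ~ List c  [subst: {a:=((c -> Int) -> List b)} | 1 pending]
  -> decompose List: push Bool~c
step 3: unify Bool ~ c  [subst: {a:=((c -> Int) -> List b)} | 1 pending]
  bind c := Bool
step 4: unify ((Bool -> d) -> (Int -> b)) ~ List (Bool -> ((Bool -> Int) -> List b))  [subst: {a:=((c -> Int) -> List b), c:=Bool} | 0 pending]
  clash: ((Bool -> d) -> (Int -> b)) vs List (Bool -> ((Bool -> Int) -> List b))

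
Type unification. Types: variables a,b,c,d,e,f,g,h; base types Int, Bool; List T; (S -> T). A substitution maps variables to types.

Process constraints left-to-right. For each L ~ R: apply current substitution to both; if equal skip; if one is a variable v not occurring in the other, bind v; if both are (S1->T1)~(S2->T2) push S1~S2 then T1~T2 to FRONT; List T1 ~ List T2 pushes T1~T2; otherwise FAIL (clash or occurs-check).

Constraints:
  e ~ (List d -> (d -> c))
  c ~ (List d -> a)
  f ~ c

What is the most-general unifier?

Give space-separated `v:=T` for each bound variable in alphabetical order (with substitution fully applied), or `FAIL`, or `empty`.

Answer: c:=(List d -> a) e:=(List d -> (d -> (List d -> a))) f:=(List d -> a)

Derivation:
step 1: unify e ~ (List d -> (d -> c))  [subst: {-} | 2 pending]
  bind e := (List d -> (d -> c))
step 2: unify c ~ (List d -> a)  [subst: {e:=(List d -> (d -> c))} | 1 pending]
  bind c := (List d -> a)
step 3: unify f ~ (List d -> a)  [subst: {e:=(List d -> (d -> c)), c:=(List d -> a)} | 0 pending]
  bind f := (List d -> a)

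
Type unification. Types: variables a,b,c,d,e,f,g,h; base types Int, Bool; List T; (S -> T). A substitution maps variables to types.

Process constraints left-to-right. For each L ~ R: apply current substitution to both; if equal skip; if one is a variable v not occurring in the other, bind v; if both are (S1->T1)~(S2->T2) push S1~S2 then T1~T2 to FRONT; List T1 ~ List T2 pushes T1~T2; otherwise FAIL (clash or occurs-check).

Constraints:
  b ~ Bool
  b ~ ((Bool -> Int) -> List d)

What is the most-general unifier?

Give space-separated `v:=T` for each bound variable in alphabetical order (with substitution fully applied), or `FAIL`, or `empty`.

step 1: unify b ~ Bool  [subst: {-} | 1 pending]
  bind b := Bool
step 2: unify Bool ~ ((Bool -> Int) -> List d)  [subst: {b:=Bool} | 0 pending]
  clash: Bool vs ((Bool -> Int) -> List d)

Answer: FAIL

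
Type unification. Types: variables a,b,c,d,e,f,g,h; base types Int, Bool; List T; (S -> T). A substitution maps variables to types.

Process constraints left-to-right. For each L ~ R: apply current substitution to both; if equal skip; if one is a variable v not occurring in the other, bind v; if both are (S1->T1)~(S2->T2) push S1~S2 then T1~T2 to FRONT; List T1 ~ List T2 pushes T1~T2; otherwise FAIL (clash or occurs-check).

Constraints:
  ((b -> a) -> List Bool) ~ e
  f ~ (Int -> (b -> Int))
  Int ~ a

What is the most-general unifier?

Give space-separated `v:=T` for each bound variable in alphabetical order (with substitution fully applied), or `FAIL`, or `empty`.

step 1: unify ((b -> a) -> List Bool) ~ e  [subst: {-} | 2 pending]
  bind e := ((b -> a) -> List Bool)
step 2: unify f ~ (Int -> (b -> Int))  [subst: {e:=((b -> a) -> List Bool)} | 1 pending]
  bind f := (Int -> (b -> Int))
step 3: unify Int ~ a  [subst: {e:=((b -> a) -> List Bool), f:=(Int -> (b -> Int))} | 0 pending]
  bind a := Int

Answer: a:=Int e:=((b -> Int) -> List Bool) f:=(Int -> (b -> Int))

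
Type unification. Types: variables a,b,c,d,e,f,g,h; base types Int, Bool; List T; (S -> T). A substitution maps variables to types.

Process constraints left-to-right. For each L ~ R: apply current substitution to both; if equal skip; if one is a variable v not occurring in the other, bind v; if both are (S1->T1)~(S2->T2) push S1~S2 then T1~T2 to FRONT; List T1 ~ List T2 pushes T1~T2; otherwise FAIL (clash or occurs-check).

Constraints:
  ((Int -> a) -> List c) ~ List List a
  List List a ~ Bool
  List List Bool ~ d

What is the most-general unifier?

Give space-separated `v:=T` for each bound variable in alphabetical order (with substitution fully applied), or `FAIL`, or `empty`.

Answer: FAIL

Derivation:
step 1: unify ((Int -> a) -> List c) ~ List List a  [subst: {-} | 2 pending]
  clash: ((Int -> a) -> List c) vs List List a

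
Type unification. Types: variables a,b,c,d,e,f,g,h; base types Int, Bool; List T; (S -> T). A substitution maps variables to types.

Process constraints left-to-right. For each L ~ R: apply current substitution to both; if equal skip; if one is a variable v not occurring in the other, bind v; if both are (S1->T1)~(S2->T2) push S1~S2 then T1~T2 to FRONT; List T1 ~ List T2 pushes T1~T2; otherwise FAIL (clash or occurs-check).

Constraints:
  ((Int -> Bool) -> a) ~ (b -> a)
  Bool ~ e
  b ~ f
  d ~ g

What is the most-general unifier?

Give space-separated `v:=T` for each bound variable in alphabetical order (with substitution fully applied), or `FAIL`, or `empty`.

Answer: b:=(Int -> Bool) d:=g e:=Bool f:=(Int -> Bool)

Derivation:
step 1: unify ((Int -> Bool) -> a) ~ (b -> a)  [subst: {-} | 3 pending]
  -> decompose arrow: push (Int -> Bool)~b, a~a
step 2: unify (Int -> Bool) ~ b  [subst: {-} | 4 pending]
  bind b := (Int -> Bool)
step 3: unify a ~ a  [subst: {b:=(Int -> Bool)} | 3 pending]
  -> identical, skip
step 4: unify Bool ~ e  [subst: {b:=(Int -> Bool)} | 2 pending]
  bind e := Bool
step 5: unify (Int -> Bool) ~ f  [subst: {b:=(Int -> Bool), e:=Bool} | 1 pending]
  bind f := (Int -> Bool)
step 6: unify d ~ g  [subst: {b:=(Int -> Bool), e:=Bool, f:=(Int -> Bool)} | 0 pending]
  bind d := g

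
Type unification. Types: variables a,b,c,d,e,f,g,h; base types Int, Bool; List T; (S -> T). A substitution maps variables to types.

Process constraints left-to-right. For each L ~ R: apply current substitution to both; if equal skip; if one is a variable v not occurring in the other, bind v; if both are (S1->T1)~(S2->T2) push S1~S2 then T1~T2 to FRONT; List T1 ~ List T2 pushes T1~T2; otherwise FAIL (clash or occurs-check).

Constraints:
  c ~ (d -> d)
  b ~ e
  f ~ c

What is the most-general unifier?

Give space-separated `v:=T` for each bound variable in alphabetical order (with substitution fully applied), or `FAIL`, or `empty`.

step 1: unify c ~ (d -> d)  [subst: {-} | 2 pending]
  bind c := (d -> d)
step 2: unify b ~ e  [subst: {c:=(d -> d)} | 1 pending]
  bind b := e
step 3: unify f ~ (d -> d)  [subst: {c:=(d -> d), b:=e} | 0 pending]
  bind f := (d -> d)

Answer: b:=e c:=(d -> d) f:=(d -> d)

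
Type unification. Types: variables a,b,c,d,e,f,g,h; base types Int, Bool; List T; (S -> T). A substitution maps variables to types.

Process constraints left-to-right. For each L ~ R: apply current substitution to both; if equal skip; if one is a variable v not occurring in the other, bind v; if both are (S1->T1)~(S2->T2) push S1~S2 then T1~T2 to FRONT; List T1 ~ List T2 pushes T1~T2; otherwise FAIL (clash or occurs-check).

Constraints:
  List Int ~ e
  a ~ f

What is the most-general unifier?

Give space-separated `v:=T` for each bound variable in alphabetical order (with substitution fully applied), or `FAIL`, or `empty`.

step 1: unify List Int ~ e  [subst: {-} | 1 pending]
  bind e := List Int
step 2: unify a ~ f  [subst: {e:=List Int} | 0 pending]
  bind a := f

Answer: a:=f e:=List Int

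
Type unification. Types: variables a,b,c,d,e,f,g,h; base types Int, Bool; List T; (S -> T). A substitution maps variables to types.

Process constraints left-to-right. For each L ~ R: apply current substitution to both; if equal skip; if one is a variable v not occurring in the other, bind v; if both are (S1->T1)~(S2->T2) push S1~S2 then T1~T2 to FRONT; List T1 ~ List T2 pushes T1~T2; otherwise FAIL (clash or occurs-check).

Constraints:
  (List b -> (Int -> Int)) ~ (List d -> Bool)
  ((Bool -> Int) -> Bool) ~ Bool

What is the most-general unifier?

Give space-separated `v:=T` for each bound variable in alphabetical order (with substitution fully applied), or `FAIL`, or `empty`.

Answer: FAIL

Derivation:
step 1: unify (List b -> (Int -> Int)) ~ (List d -> Bool)  [subst: {-} | 1 pending]
  -> decompose arrow: push List b~List d, (Int -> Int)~Bool
step 2: unify List b ~ List d  [subst: {-} | 2 pending]
  -> decompose List: push b~d
step 3: unify b ~ d  [subst: {-} | 2 pending]
  bind b := d
step 4: unify (Int -> Int) ~ Bool  [subst: {b:=d} | 1 pending]
  clash: (Int -> Int) vs Bool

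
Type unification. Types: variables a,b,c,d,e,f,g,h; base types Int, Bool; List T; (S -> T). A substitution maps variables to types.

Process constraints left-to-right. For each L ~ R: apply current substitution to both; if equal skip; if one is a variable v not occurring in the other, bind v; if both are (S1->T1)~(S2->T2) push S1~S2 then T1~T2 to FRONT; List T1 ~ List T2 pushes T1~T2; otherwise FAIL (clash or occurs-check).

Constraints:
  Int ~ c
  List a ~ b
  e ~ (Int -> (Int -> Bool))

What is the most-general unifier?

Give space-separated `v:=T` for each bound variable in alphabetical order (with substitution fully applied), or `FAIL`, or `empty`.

Answer: b:=List a c:=Int e:=(Int -> (Int -> Bool))

Derivation:
step 1: unify Int ~ c  [subst: {-} | 2 pending]
  bind c := Int
step 2: unify List a ~ b  [subst: {c:=Int} | 1 pending]
  bind b := List a
step 3: unify e ~ (Int -> (Int -> Bool))  [subst: {c:=Int, b:=List a} | 0 pending]
  bind e := (Int -> (Int -> Bool))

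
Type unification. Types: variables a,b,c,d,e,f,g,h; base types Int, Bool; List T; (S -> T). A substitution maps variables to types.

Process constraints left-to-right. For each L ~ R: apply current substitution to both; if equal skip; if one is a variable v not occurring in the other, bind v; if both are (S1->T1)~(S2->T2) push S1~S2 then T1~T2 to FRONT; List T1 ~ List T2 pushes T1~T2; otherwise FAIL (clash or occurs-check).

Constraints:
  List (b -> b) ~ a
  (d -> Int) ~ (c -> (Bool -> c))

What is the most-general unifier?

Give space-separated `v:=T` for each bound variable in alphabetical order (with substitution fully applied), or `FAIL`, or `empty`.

Answer: FAIL

Derivation:
step 1: unify List (b -> b) ~ a  [subst: {-} | 1 pending]
  bind a := List (b -> b)
step 2: unify (d -> Int) ~ (c -> (Bool -> c))  [subst: {a:=List (b -> b)} | 0 pending]
  -> decompose arrow: push d~c, Int~(Bool -> c)
step 3: unify d ~ c  [subst: {a:=List (b -> b)} | 1 pending]
  bind d := c
step 4: unify Int ~ (Bool -> c)  [subst: {a:=List (b -> b), d:=c} | 0 pending]
  clash: Int vs (Bool -> c)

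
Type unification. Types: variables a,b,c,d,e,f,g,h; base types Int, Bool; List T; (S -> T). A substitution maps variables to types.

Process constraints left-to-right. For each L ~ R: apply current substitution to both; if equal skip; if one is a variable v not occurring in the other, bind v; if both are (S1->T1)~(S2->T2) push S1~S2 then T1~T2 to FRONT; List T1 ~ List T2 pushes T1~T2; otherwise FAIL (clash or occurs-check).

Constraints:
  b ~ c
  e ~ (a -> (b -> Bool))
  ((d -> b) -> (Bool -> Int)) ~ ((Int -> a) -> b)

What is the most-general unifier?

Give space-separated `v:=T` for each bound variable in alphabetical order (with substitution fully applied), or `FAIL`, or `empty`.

step 1: unify b ~ c  [subst: {-} | 2 pending]
  bind b := c
step 2: unify e ~ (a -> (c -> Bool))  [subst: {b:=c} | 1 pending]
  bind e := (a -> (c -> Bool))
step 3: unify ((d -> c) -> (Bool -> Int)) ~ ((Int -> a) -> c)  [subst: {b:=c, e:=(a -> (c -> Bool))} | 0 pending]
  -> decompose arrow: push (d -> c)~(Int -> a), (Bool -> Int)~c
step 4: unify (d -> c) ~ (Int -> a)  [subst: {b:=c, e:=(a -> (c -> Bool))} | 1 pending]
  -> decompose arrow: push d~Int, c~a
step 5: unify d ~ Int  [subst: {b:=c, e:=(a -> (c -> Bool))} | 2 pending]
  bind d := Int
step 6: unify c ~ a  [subst: {b:=c, e:=(a -> (c -> Bool)), d:=Int} | 1 pending]
  bind c := a
step 7: unify (Bool -> Int) ~ a  [subst: {b:=c, e:=(a -> (c -> Bool)), d:=Int, c:=a} | 0 pending]
  bind a := (Bool -> Int)

Answer: a:=(Bool -> Int) b:=(Bool -> Int) c:=(Bool -> Int) d:=Int e:=((Bool -> Int) -> ((Bool -> Int) -> Bool))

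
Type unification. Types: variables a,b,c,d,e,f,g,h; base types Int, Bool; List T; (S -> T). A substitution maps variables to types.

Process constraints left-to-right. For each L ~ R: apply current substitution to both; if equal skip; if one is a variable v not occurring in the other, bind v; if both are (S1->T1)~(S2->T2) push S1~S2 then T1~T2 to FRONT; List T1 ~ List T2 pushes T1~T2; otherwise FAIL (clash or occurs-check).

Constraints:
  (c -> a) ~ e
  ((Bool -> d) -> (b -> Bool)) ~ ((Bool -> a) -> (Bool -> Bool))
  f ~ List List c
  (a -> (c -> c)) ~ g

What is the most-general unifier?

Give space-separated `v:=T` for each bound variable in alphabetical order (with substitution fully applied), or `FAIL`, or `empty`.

Answer: b:=Bool d:=a e:=(c -> a) f:=List List c g:=(a -> (c -> c))

Derivation:
step 1: unify (c -> a) ~ e  [subst: {-} | 3 pending]
  bind e := (c -> a)
step 2: unify ((Bool -> d) -> (b -> Bool)) ~ ((Bool -> a) -> (Bool -> Bool))  [subst: {e:=(c -> a)} | 2 pending]
  -> decompose arrow: push (Bool -> d)~(Bool -> a), (b -> Bool)~(Bool -> Bool)
step 3: unify (Bool -> d) ~ (Bool -> a)  [subst: {e:=(c -> a)} | 3 pending]
  -> decompose arrow: push Bool~Bool, d~a
step 4: unify Bool ~ Bool  [subst: {e:=(c -> a)} | 4 pending]
  -> identical, skip
step 5: unify d ~ a  [subst: {e:=(c -> a)} | 3 pending]
  bind d := a
step 6: unify (b -> Bool) ~ (Bool -> Bool)  [subst: {e:=(c -> a), d:=a} | 2 pending]
  -> decompose arrow: push b~Bool, Bool~Bool
step 7: unify b ~ Bool  [subst: {e:=(c -> a), d:=a} | 3 pending]
  bind b := Bool
step 8: unify Bool ~ Bool  [subst: {e:=(c -> a), d:=a, b:=Bool} | 2 pending]
  -> identical, skip
step 9: unify f ~ List List c  [subst: {e:=(c -> a), d:=a, b:=Bool} | 1 pending]
  bind f := List List c
step 10: unify (a -> (c -> c)) ~ g  [subst: {e:=(c -> a), d:=a, b:=Bool, f:=List List c} | 0 pending]
  bind g := (a -> (c -> c))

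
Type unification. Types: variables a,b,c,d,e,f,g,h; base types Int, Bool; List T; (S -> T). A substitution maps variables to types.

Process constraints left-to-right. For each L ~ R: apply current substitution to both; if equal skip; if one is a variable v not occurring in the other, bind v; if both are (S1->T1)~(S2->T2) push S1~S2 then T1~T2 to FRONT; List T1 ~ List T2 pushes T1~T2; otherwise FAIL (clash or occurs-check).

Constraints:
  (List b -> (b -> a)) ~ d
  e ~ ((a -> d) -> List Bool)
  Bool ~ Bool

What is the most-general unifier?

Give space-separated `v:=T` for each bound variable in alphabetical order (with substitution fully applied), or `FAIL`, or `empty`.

step 1: unify (List b -> (b -> a)) ~ d  [subst: {-} | 2 pending]
  bind d := (List b -> (b -> a))
step 2: unify e ~ ((a -> (List b -> (b -> a))) -> List Bool)  [subst: {d:=(List b -> (b -> a))} | 1 pending]
  bind e := ((a -> (List b -> (b -> a))) -> List Bool)
step 3: unify Bool ~ Bool  [subst: {d:=(List b -> (b -> a)), e:=((a -> (List b -> (b -> a))) -> List Bool)} | 0 pending]
  -> identical, skip

Answer: d:=(List b -> (b -> a)) e:=((a -> (List b -> (b -> a))) -> List Bool)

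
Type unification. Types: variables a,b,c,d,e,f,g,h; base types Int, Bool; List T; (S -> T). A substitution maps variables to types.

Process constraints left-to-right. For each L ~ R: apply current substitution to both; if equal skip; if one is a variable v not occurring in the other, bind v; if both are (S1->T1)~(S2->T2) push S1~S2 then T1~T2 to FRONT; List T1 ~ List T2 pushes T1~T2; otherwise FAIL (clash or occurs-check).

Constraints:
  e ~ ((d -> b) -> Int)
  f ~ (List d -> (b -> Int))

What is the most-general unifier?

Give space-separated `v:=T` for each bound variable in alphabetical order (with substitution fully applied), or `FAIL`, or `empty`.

Answer: e:=((d -> b) -> Int) f:=(List d -> (b -> Int))

Derivation:
step 1: unify e ~ ((d -> b) -> Int)  [subst: {-} | 1 pending]
  bind e := ((d -> b) -> Int)
step 2: unify f ~ (List d -> (b -> Int))  [subst: {e:=((d -> b) -> Int)} | 0 pending]
  bind f := (List d -> (b -> Int))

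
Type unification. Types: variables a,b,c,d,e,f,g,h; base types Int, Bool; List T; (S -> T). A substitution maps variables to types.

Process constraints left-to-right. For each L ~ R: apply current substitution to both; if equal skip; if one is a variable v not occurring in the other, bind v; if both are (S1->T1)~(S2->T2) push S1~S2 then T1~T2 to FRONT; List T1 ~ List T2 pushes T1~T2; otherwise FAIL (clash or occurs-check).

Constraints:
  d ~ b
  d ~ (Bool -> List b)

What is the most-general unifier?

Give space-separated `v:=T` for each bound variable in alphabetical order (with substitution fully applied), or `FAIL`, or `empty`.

Answer: FAIL

Derivation:
step 1: unify d ~ b  [subst: {-} | 1 pending]
  bind d := b
step 2: unify b ~ (Bool -> List b)  [subst: {d:=b} | 0 pending]
  occurs-check fail: b in (Bool -> List b)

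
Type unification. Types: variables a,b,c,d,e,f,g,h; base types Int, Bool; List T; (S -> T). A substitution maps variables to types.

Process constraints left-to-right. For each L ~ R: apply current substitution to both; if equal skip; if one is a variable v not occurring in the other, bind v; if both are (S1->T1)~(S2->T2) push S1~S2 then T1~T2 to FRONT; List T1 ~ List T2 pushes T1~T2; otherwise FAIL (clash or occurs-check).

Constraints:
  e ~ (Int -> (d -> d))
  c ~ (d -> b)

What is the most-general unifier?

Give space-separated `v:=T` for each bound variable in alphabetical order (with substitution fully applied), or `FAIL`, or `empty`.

Answer: c:=(d -> b) e:=(Int -> (d -> d))

Derivation:
step 1: unify e ~ (Int -> (d -> d))  [subst: {-} | 1 pending]
  bind e := (Int -> (d -> d))
step 2: unify c ~ (d -> b)  [subst: {e:=(Int -> (d -> d))} | 0 pending]
  bind c := (d -> b)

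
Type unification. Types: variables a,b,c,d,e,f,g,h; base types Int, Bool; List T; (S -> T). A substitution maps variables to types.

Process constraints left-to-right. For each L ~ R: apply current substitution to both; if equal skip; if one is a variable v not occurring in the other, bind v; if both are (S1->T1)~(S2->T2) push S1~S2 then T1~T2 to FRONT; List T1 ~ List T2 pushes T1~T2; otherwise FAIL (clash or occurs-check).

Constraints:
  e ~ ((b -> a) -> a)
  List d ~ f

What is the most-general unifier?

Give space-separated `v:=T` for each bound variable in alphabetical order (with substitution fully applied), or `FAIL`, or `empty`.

step 1: unify e ~ ((b -> a) -> a)  [subst: {-} | 1 pending]
  bind e := ((b -> a) -> a)
step 2: unify List d ~ f  [subst: {e:=((b -> a) -> a)} | 0 pending]
  bind f := List d

Answer: e:=((b -> a) -> a) f:=List d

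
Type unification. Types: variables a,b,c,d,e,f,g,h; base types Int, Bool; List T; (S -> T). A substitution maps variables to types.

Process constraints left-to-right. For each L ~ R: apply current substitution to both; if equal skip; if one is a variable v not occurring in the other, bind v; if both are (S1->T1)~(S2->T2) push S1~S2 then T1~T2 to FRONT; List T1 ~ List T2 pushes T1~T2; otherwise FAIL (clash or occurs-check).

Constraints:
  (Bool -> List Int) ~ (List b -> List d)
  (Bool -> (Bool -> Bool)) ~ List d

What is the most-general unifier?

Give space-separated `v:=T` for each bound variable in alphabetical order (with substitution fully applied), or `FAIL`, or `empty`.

Answer: FAIL

Derivation:
step 1: unify (Bool -> List Int) ~ (List b -> List d)  [subst: {-} | 1 pending]
  -> decompose arrow: push Bool~List b, List Int~List d
step 2: unify Bool ~ List b  [subst: {-} | 2 pending]
  clash: Bool vs List b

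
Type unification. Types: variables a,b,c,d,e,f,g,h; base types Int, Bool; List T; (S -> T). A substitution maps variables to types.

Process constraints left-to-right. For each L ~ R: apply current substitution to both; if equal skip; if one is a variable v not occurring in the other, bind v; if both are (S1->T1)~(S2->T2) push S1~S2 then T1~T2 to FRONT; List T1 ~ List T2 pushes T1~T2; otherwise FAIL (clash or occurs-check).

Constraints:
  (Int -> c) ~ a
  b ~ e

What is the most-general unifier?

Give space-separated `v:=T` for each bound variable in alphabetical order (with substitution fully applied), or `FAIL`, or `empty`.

Answer: a:=(Int -> c) b:=e

Derivation:
step 1: unify (Int -> c) ~ a  [subst: {-} | 1 pending]
  bind a := (Int -> c)
step 2: unify b ~ e  [subst: {a:=(Int -> c)} | 0 pending]
  bind b := e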